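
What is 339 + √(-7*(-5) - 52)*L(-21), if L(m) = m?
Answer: 339 - 21*I*√17 ≈ 339.0 - 86.585*I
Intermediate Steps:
339 + √(-7*(-5) - 52)*L(-21) = 339 + √(-7*(-5) - 52)*(-21) = 339 + √(35 - 52)*(-21) = 339 + √(-17)*(-21) = 339 + (I*√17)*(-21) = 339 - 21*I*√17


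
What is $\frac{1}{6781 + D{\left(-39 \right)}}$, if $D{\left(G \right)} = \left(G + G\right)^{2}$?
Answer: $\frac{1}{12865} \approx 7.773 \cdot 10^{-5}$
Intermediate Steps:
$D{\left(G \right)} = 4 G^{2}$ ($D{\left(G \right)} = \left(2 G\right)^{2} = 4 G^{2}$)
$\frac{1}{6781 + D{\left(-39 \right)}} = \frac{1}{6781 + 4 \left(-39\right)^{2}} = \frac{1}{6781 + 4 \cdot 1521} = \frac{1}{6781 + 6084} = \frac{1}{12865}$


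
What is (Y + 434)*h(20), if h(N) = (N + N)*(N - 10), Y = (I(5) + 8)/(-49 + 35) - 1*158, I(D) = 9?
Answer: 769400/7 ≈ 1.0991e+5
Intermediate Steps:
Y = -2229/14 (Y = (9 + 8)/(-49 + 35) - 1*158 = 17/(-14) - 158 = 17*(-1/14) - 158 = -17/14 - 158 = -2229/14 ≈ -159.21)
h(N) = 2*N*(-10 + N) (h(N) = (2*N)*(-10 + N) = 2*N*(-10 + N))
(Y + 434)*h(20) = (-2229/14 + 434)*(2*20*(-10 + 20)) = 3847*(2*20*10)/14 = (3847/14)*400 = 769400/7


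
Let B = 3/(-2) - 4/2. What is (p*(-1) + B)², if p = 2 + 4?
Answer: 361/4 ≈ 90.250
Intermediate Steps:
B = -7/2 (B = 3*(-½) - 4*½ = -3/2 - 2 = -7/2 ≈ -3.5000)
p = 6
(p*(-1) + B)² = (6*(-1) - 7/2)² = (-6 - 7/2)² = (-19/2)² = 361/4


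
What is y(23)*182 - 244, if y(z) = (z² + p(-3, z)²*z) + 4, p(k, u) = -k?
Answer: 134436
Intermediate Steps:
y(z) = 4 + z² + 9*z (y(z) = (z² + (-1*(-3))²*z) + 4 = (z² + 3²*z) + 4 = (z² + 9*z) + 4 = 4 + z² + 9*z)
y(23)*182 - 244 = (4 + 23² + 9*23)*182 - 244 = (4 + 529 + 207)*182 - 244 = 740*182 - 244 = 134680 - 244 = 134436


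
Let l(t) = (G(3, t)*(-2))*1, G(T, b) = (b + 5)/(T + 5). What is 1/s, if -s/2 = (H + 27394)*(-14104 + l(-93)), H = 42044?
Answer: 1/1955651832 ≈ 5.1134e-10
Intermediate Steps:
G(T, b) = (5 + b)/(5 + T)
l(t) = -5/4 - t/4 (l(t) = (((5 + t)/(5 + 3))*(-2))*1 = (((5 + t)/8)*(-2))*1 = ((5/8 + t/8)*(-2))*1 = (-5/4 - t/4)*1 = -5/4 - t/4)
s = 1955651832 (s = -2*(42044 + 27394)*(-14104 + (-5/4 - ¼*(-93))) = -138876*(-14104 + (-5/4 + 93/4)) = -138876*(-14104 + 22) = -138876*(-14082) = -2*(-977825916) = 1955651832)
1/s = 1/1955651832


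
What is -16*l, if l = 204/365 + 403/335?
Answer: -689392/24455 ≈ -28.190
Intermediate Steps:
l = 43087/24455 (l = 204*(1/365) + 403*(1/335) = 204/365 + 403/335 = 43087/24455 ≈ 1.7619)
-16*l = -16*43087/24455 = -689392/24455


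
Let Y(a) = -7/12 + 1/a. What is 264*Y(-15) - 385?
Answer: -2783/5 ≈ -556.60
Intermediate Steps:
Y(a) = -7/12 + 1/a (Y(a) = -7*1/12 + 1/a = -7/12 + 1/a)
264*Y(-15) - 385 = 264*(-7/12 + 1/(-15)) - 385 = 264*(-7/12 - 1/15) - 385 = 264*(-13/20) - 385 = -858/5 - 385 = -2783/5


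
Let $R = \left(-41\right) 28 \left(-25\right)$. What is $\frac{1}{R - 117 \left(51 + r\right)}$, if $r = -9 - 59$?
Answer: $\frac{1}{30689} \approx 3.2585 \cdot 10^{-5}$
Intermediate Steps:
$r = -68$ ($r = -9 - 59 = -68$)
$R = 28700$ ($R = \left(-1148\right) \left(-25\right) = 28700$)
$\frac{1}{R - 117 \left(51 + r\right)} = \frac{1}{28700 - 117 \left(51 - 68\right)} = \frac{1}{28700 - -1989} = \frac{1}{28700 + 1989} = \frac{1}{30689}$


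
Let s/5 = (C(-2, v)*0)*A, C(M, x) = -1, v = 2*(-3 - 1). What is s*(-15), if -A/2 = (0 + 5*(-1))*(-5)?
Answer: 0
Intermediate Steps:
A = -50 (A = -2*(0 + 5*(-1))*(-5) = -2*(0 - 5)*(-5) = -(-10)*(-5) = -2*25 = -50)
v = -8 (v = 2*(-4) = -8)
s = 0 (s = 5*(-1*0*(-50)) = 5*(0*(-50)) = 5*0 = 0)
s*(-15) = 0*(-15) = 0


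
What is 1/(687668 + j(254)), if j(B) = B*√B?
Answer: 171917/118217722790 - 127*√254/236435445580 ≈ 1.4457e-6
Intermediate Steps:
j(B) = B^(3/2)
1/(687668 + j(254)) = 1/(687668 + 254^(3/2)) = 1/(687668 + 254*√254)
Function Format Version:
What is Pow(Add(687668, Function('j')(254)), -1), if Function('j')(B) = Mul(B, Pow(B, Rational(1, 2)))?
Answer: Add(Rational(171917, 118217722790), Mul(Rational(-127, 236435445580), Pow(254, Rational(1, 2)))) ≈ 1.4457e-6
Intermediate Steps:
Function('j')(B) = Pow(B, Rational(3, 2))
Pow(Add(687668, Function('j')(254)), -1) = Pow(Add(687668, Pow(254, Rational(3, 2))), -1) = Pow(Add(687668, Mul(254, Pow(254, Rational(1, 2)))), -1)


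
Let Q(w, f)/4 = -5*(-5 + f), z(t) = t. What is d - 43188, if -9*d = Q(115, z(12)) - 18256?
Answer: -41144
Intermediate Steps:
Q(w, f) = 100 - 20*f (Q(w, f) = 4*(-5*(-5 + f)) = 4*(25 - 5*f) = 100 - 20*f)
d = 2044 (d = -((100 - 20*12) - 18256)/9 = -((100 - 240) - 18256)/9 = -(-140 - 18256)/9 = -1/9*(-18396) = 2044)
d - 43188 = 2044 - 43188 = -41144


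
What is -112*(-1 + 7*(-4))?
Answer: 3248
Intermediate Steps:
-112*(-1 + 7*(-4)) = -112*(-1 - 28) = -112*(-29) = 3248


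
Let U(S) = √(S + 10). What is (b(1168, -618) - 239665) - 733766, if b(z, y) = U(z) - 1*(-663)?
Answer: -972768 + √1178 ≈ -9.7273e+5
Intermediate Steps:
U(S) = √(10 + S)
b(z, y) = 663 + √(10 + z) (b(z, y) = √(10 + z) - 1*(-663) = √(10 + z) + 663 = 663 + √(10 + z))
(b(1168, -618) - 239665) - 733766 = ((663 + √(10 + 1168)) - 239665) - 733766 = ((663 + √1178) - 239665) - 733766 = (-239002 + √1178) - 733766 = -972768 + √1178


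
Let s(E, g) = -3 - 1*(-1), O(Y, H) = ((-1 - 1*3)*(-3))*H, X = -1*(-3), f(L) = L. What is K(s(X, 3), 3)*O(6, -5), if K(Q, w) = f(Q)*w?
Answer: 360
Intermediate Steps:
X = 3
O(Y, H) = 12*H (O(Y, H) = ((-1 - 3)*(-3))*H = (-4*(-3))*H = 12*H)
s(E, g) = -2 (s(E, g) = -3 + 1 = -2)
K(Q, w) = Q*w
K(s(X, 3), 3)*O(6, -5) = (-2*3)*(12*(-5)) = -6*(-60) = 360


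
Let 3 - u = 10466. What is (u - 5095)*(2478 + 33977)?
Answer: -567166890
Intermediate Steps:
u = -10463 (u = 3 - 1*10466 = 3 - 10466 = -10463)
(u - 5095)*(2478 + 33977) = (-10463 - 5095)*(2478 + 33977) = -15558*36455 = -567166890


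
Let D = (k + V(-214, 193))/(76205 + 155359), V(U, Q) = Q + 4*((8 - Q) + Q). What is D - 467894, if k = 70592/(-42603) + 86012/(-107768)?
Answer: -124362238890380247739/265791480860664 ≈ -4.6789e+5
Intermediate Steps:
k = -2817981973/1147810026 (k = 70592*(-1/42603) + 86012*(-1/107768) = -70592/42603 - 21503/26942 = -2817981973/1147810026 ≈ -2.4551)
V(U, Q) = 32 + Q (V(U, Q) = Q + 4*8 = Q + 32 = 32 + Q)
D = 255439273877/265791480860664 (D = (-2817981973/1147810026 + (32 + 193))/(76205 + 155359) = (-2817981973/1147810026 + 225)/231564 = (255439273877/1147810026)*(1/231564) = 255439273877/265791480860664 ≈ 0.00096105)
D - 467894 = 255439273877/265791480860664 - 467894 = -124362238890380247739/265791480860664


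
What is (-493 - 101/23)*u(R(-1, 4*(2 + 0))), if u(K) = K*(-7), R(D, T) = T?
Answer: 640640/23 ≈ 27854.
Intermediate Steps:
u(K) = -7*K
(-493 - 101/23)*u(R(-1, 4*(2 + 0))) = (-493 - 101/23)*(-28*(2 + 0)) = (-493 - 101*1/23)*(-28*2) = (-493 - 101/23)*(-7*8) = -11440/23*(-56) = 640640/23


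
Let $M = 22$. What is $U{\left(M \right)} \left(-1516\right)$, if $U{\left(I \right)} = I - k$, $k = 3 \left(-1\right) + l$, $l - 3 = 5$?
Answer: $-25772$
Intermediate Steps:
$l = 8$ ($l = 3 + 5 = 8$)
$k = 5$ ($k = 3 \left(-1\right) + 8 = -3 + 8 = 5$)
$U{\left(I \right)} = -5 + I$ ($U{\left(I \right)} = I - 5 = -5 + I$)
$U{\left(M \right)} \left(-1516\right) = \left(-5 + 22\right) \left(-1516\right) = 17 \left(-1516\right) = -25772$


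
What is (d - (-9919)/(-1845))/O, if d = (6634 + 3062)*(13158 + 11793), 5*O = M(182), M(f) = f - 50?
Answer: 446351423201/48708 ≈ 9.1638e+6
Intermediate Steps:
M(f) = -50 + f
O = 132/5 (O = (-50 + 182)/5 = (⅕)*132 = 132/5 ≈ 26.400)
d = 241924896 (d = 9696*24951 = 241924896)
(d - (-9919)/(-1845))/O = (241924896 - (-9919)/(-1845))/(132/5) = (241924896 - (-9919)*(-1)/1845)*(5/132) = (241924896 - 1*9919/1845)*(5/132) = (241924896 - 9919/1845)*(5/132) = (446351423201/1845)*(5/132) = 446351423201/48708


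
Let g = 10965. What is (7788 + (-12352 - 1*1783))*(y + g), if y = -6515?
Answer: -28244150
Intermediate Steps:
(7788 + (-12352 - 1*1783))*(y + g) = (7788 + (-12352 - 1*1783))*(-6515 + 10965) = (7788 + (-12352 - 1783))*4450 = (7788 - 14135)*4450 = -6347*4450 = -28244150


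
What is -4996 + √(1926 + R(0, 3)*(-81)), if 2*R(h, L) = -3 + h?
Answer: -4996 + 3*√910/2 ≈ -4950.8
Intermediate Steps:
R(h, L) = -3/2 + h/2 (R(h, L) = (-3 + h)/2 = -3/2 + h/2)
-4996 + √(1926 + R(0, 3)*(-81)) = -4996 + √(1926 + (-3/2 + (½)*0)*(-81)) = -4996 + √(1926 + (-3/2 + 0)*(-81)) = -4996 + √(1926 - 3/2*(-81)) = -4996 + √(1926 + 243/2) = -4996 + √(4095/2) = -4996 + 3*√910/2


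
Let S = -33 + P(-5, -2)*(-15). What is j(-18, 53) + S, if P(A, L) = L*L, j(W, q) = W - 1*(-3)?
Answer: -108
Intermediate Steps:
j(W, q) = 3 + W (j(W, q) = W + 3 = 3 + W)
P(A, L) = L**2
S = -93 (S = -33 + (-2)**2*(-15) = -33 + 4*(-15) = -33 - 60 = -93)
j(-18, 53) + S = (3 - 18) - 93 = -15 - 93 = -108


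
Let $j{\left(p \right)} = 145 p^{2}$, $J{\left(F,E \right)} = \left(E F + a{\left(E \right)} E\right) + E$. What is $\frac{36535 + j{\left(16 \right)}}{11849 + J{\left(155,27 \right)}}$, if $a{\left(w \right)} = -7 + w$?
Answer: $\frac{73655}{16601} \approx 4.4368$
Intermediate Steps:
$J{\left(F,E \right)} = E + E F + E \left(-7 + E\right)$ ($J{\left(F,E \right)} = \left(E F + \left(-7 + E\right) E\right) + E = \left(E F + E \left(-7 + E\right)\right) + E = E + E F + E \left(-7 + E\right)$)
$\frac{36535 + j{\left(16 \right)}}{11849 + J{\left(155,27 \right)}} = \frac{36535 + 145 \cdot 16^{2}}{11849 + 27 \left(-6 + 27 + 155\right)} = \frac{36535 + 145 \cdot 256}{11849 + 27 \cdot 176} = \frac{36535 + 37120}{11849 + 4752} = \frac{73655}{16601}$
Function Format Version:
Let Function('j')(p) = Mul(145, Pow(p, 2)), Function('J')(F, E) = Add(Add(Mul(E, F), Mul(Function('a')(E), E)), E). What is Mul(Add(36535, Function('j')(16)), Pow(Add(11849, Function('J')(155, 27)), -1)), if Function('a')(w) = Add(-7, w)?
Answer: Rational(73655, 16601) ≈ 4.4368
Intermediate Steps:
Function('J')(F, E) = Add(E, Mul(E, F), Mul(E, Add(-7, E))) (Function('J')(F, E) = Add(Add(Mul(E, F), Mul(Add(-7, E), E)), E) = Add(Add(Mul(E, F), Mul(E, Add(-7, E))), E) = Add(E, Mul(E, F), Mul(E, Add(-7, E))))
Mul(Add(36535, Function('j')(16)), Pow(Add(11849, Function('J')(155, 27)), -1)) = Mul(Add(36535, Mul(145, Pow(16, 2))), Pow(Add(11849, Mul(27, Add(-6, 27, 155))), -1)) = Mul(Add(36535, Mul(145, 256)), Pow(Add(11849, Mul(27, 176)), -1)) = Mul(Add(36535, 37120), Pow(Add(11849, 4752), -1)) = Mul(73655, Pow(16601, -1)) = Mul(73655, Rational(1, 16601)) = Rational(73655, 16601)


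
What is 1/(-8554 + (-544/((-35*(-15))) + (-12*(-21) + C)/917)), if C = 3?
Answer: -68775/588353489 ≈ -0.00011689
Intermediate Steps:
1/(-8554 + (-544/((-35*(-15))) + (-12*(-21) + C)/917)) = 1/(-8554 + (-544/((-35*(-15))) + (-12*(-21) + 3)/917)) = 1/(-8554 + (-544/525 + (252 + 3)*(1/917))) = 1/(-8554 + (-544*1/525 + 255*(1/917))) = 1/(-8554 + (-544/525 + 255/917)) = 1/(-8554 - 52139/68775) = 1/(-588353489/68775) = -68775/588353489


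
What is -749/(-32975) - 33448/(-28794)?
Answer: 562257253/474741075 ≈ 1.1843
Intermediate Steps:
-749/(-32975) - 33448/(-28794) = -749*(-1/32975) - 33448*(-1/28794) = 749/32975 + 16724/14397 = 562257253/474741075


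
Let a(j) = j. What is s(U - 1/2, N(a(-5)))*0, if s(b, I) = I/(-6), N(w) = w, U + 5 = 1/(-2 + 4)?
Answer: 0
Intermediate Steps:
U = -9/2 (U = -5 + 1/(-2 + 4) = -5 + 1/2 = -5 + ½ = -9/2 ≈ -4.5000)
s(b, I) = -I/6 (s(b, I) = I*(-⅙) = -I/6)
s(U - 1/2, N(a(-5)))*0 = -⅙*(-5)*0 = (⅚)*0 = 0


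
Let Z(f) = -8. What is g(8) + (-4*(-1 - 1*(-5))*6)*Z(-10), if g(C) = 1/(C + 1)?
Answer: 6913/9 ≈ 768.11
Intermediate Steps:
g(C) = 1/(1 + C)
g(8) + (-4*(-1 - 1*(-5))*6)*Z(-10) = 1/(1 + 8) + (-4*(-1 - 1*(-5))*6)*(-8) = 1/9 + (-4*(-1 + 5)*6)*(-8) = ⅑ + (-4*4*6)*(-8) = ⅑ - 16*6*(-8) = ⅑ - 96*(-8) = ⅑ + 768 = 6913/9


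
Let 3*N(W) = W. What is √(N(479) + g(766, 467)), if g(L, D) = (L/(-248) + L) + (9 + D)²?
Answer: √7870540803/186 ≈ 476.97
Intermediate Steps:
N(W) = W/3
g(L, D) = (9 + D)² + 247*L/248 (g(L, D) = (L*(-1/248) + L) + (9 + D)² = (-L/248 + L) + (9 + D)² = 247*L/248 + (9 + D)² = (9 + D)² + 247*L/248)
√(N(479) + g(766, 467)) = √((⅓)*479 + ((9 + 467)² + (247/248)*766)) = √(479/3 + (476² + 94601/124)) = √(479/3 + (226576 + 94601/124)) = √(479/3 + 28190025/124) = √(84629471/372) = √7870540803/186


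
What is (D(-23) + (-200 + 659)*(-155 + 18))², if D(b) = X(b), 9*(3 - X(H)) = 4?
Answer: 320269973776/81 ≈ 3.9540e+9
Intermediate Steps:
X(H) = 23/9 (X(H) = 3 - ⅑*4 = 3 - 4/9 = 23/9)
D(b) = 23/9
(D(-23) + (-200 + 659)*(-155 + 18))² = (23/9 + (-200 + 659)*(-155 + 18))² = (23/9 + 459*(-137))² = (23/9 - 62883)² = (-565924/9)² = 320269973776/81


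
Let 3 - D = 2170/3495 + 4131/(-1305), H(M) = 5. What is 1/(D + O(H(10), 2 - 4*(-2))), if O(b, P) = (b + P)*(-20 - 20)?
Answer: -101355/60251024 ≈ -0.0016822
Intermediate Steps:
O(b, P) = -40*P - 40*b (O(b, P) = (P + b)*(-40) = -40*P - 40*b)
D = 561976/101355 (D = 3 - (2170/3495 + 4131/(-1305)) = 3 - (2170*(1/3495) + 4131*(-1/1305)) = 3 - (434/699 - 459/145) = 3 - 1*(-257911/101355) = 3 + 257911/101355 = 561976/101355 ≈ 5.5446)
1/(D + O(H(10), 2 - 4*(-2))) = 1/(561976/101355 + (-40*(2 - 4*(-2)) - 40*5)) = 1/(561976/101355 + (-40*(2 + 8) - 200)) = 1/(561976/101355 + (-40*10 - 200)) = 1/(561976/101355 + (-400 - 200)) = 1/(561976/101355 - 600) = 1/(-60251024/101355) = -101355/60251024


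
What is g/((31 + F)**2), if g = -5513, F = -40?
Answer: -5513/81 ≈ -68.062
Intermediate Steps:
g/((31 + F)**2) = -5513/(31 - 40)**2 = -5513/((-9)**2) = -5513/81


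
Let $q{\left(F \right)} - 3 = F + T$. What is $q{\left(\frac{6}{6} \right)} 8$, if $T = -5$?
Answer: $-8$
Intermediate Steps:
$q{\left(F \right)} = -2 + F$ ($q{\left(F \right)} = 3 + \left(F - 5\right) = 3 + \left(-5 + F\right) = -2 + F$)
$q{\left(\frac{6}{6} \right)} 8 = \left(-2 + \frac{6}{6}\right) 8 = \left(-2 + 6 \cdot \frac{1}{6}\right) 8 = \left(-2 + 1\right) 8 = \left(-1\right) 8 = -8$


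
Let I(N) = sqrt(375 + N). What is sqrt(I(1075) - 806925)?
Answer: sqrt(-806925 + 5*sqrt(58)) ≈ 898.27*I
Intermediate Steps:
sqrt(I(1075) - 806925) = sqrt(sqrt(375 + 1075) - 806925) = sqrt(sqrt(1450) - 806925) = sqrt(5*sqrt(58) - 806925) = sqrt(-806925 + 5*sqrt(58))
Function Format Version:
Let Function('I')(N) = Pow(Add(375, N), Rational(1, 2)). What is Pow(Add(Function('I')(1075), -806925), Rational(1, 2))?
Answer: Pow(Add(-806925, Mul(5, Pow(58, Rational(1, 2)))), Rational(1, 2)) ≈ Mul(898.27, I)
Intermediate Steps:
Pow(Add(Function('I')(1075), -806925), Rational(1, 2)) = Pow(Add(Pow(Add(375, 1075), Rational(1, 2)), -806925), Rational(1, 2)) = Pow(Add(Pow(1450, Rational(1, 2)), -806925), Rational(1, 2)) = Pow(Add(Mul(5, Pow(58, Rational(1, 2))), -806925), Rational(1, 2)) = Pow(Add(-806925, Mul(5, Pow(58, Rational(1, 2)))), Rational(1, 2))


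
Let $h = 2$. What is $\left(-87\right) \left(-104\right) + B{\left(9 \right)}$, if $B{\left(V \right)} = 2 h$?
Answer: $9052$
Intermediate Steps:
$B{\left(V \right)} = 4$ ($B{\left(V \right)} = 2 \cdot 2 = 4$)
$\left(-87\right) \left(-104\right) + B{\left(9 \right)} = \left(-87\right) \left(-104\right) + 4 = 9048 + 4 = 9052$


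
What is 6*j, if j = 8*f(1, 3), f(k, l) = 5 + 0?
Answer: 240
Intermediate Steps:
f(k, l) = 5
j = 40 (j = 8*5 = 40)
6*j = 6*40 = 240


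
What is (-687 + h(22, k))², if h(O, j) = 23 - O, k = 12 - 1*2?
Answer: 470596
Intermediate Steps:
k = 10 (k = 12 - 2 = 10)
(-687 + h(22, k))² = (-687 + (23 - 1*22))² = (-687 + (23 - 22))² = (-687 + 1)² = (-686)² = 470596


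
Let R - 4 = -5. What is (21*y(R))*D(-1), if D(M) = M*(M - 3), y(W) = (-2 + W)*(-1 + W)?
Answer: 504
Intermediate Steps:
R = -1 (R = 4 - 5 = -1)
y(W) = (-1 + W)*(-2 + W)
D(M) = M*(-3 + M)
(21*y(R))*D(-1) = (21*(2 + (-1)² - 3*(-1)))*(-(-3 - 1)) = (21*(2 + 1 + 3))*(-1*(-4)) = (21*6)*4 = 126*4 = 504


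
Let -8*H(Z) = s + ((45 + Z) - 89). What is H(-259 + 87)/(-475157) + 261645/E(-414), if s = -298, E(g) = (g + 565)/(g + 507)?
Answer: 46247952575773/286994828 ≈ 1.6115e+5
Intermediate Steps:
E(g) = (565 + g)/(507 + g)
H(Z) = 171/4 - Z/8 (H(Z) = -(-298 + ((45 + Z) - 89))/8 = -(-298 + (-44 + Z))/8 = -(-342 + Z)/8 = 171/4 - Z/8)
H(-259 + 87)/(-475157) + 261645/E(-414) = (171/4 - (-259 + 87)/8)/(-475157) + 261645/(((565 - 414)/(507 - 414))) = (171/4 - ⅛*(-172))*(-1/475157) + 261645/((151/93)) = (171/4 + 43/2)*(-1/475157) + 261645/(((1/93)*151)) = (257/4)*(-1/475157) + 261645/(151/93) = -257/1900628 + 261645*(93/151) = -257/1900628 + 24332985/151 = 46247952575773/286994828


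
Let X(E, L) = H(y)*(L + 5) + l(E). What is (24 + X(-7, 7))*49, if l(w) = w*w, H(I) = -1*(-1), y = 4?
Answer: 4165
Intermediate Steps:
H(I) = 1
l(w) = w²
X(E, L) = 5 + L + E² (X(E, L) = 1*(L + 5) + E² = 1*(5 + L) + E² = (5 + L) + E² = 5 + L + E²)
(24 + X(-7, 7))*49 = (24 + (5 + 7 + (-7)²))*49 = (24 + (5 + 7 + 49))*49 = (24 + 61)*49 = 85*49 = 4165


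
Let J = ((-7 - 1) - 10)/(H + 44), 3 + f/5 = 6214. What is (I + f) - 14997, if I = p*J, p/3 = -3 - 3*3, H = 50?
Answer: 755050/47 ≈ 16065.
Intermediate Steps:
f = 31055 (f = -15 + 5*6214 = -15 + 31070 = 31055)
p = -36 (p = 3*(-3 - 3*3) = 3*(-3 - 9) = 3*(-12) = -36)
J = -9/47 (J = ((-7 - 1) - 10)/(50 + 44) = (-8 - 10)/94 = -18*1/94 = -9/47 ≈ -0.19149)
I = 324/47 (I = -36*(-9/47) = 324/47 ≈ 6.8936)
(I + f) - 14997 = (324/47 + 31055) - 14997 = 1459909/47 - 14997 = 755050/47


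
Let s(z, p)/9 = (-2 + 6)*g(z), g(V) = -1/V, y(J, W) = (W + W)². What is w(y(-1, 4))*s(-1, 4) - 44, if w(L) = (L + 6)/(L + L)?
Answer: -389/16 ≈ -24.313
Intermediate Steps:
y(J, W) = 4*W² (y(J, W) = (2*W)² = 4*W²)
w(L) = (6 + L)/(2*L) (w(L) = (6 + L)/((2*L)) = (6 + L)*(1/(2*L)) = (6 + L)/(2*L))
s(z, p) = -36/z (s(z, p) = 9*((-2 + 6)*(-1/z)) = 9*(4*(-1/z)) = 9*(-4/z) = -36/z)
w(y(-1, 4))*s(-1, 4) - 44 = ((6 + 4*4²)/(2*((4*4²))))*(-36/(-1)) - 44 = ((6 + 4*16)/(2*((4*16))))*(-36*(-1)) - 44 = ((½)*(6 + 64)/64)*36 - 44 = ((½)*(1/64)*70)*36 - 44 = (35/64)*36 - 44 = 315/16 - 44 = -389/16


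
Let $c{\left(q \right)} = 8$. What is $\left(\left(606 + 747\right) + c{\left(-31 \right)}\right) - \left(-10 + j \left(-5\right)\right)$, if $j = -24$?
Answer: $1251$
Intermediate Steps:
$\left(\left(606 + 747\right) + c{\left(-31 \right)}\right) - \left(-10 + j \left(-5\right)\right) = \left(\left(606 + 747\right) + 8\right) - \left(-10 - -120\right) = \left(1353 + 8\right) - \left(-10 + 120\right) = 1361 - 110 = 1251$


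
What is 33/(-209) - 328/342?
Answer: -191/171 ≈ -1.1170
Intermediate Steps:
33/(-209) - 328/342 = 33*(-1/209) - 328*1/342 = -3/19 - 164/171 = -191/171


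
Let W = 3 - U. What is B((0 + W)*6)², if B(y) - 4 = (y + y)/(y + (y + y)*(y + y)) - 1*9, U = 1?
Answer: 59049/2401 ≈ 24.594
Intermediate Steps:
W = 2 (W = 3 - 1*1 = 3 - 1 = 2)
B(y) = -5 + 2*y/(y + 4*y²) (B(y) = 4 + ((y + y)/(y + (y + y)*(y + y)) - 1*9) = 4 + ((2*y)/(y + (2*y)*(2*y)) - 9) = 4 + ((2*y)/(y + 4*y²) - 9) = 4 + (2*y/(y + 4*y²) - 9) = 4 + (-9 + 2*y/(y + 4*y²)) = -5 + 2*y/(y + 4*y²))
B((0 + W)*6)² = ((-3 - 20*(0 + 2)*6)/(1 + 4*((0 + 2)*6)))² = ((-3 - 40*6)/(1 + 4*(2*6)))² = ((-3 - 20*12)/(1 + 4*12))² = ((-3 - 240)/(1 + 48))² = (-243/49)² = 59049/2401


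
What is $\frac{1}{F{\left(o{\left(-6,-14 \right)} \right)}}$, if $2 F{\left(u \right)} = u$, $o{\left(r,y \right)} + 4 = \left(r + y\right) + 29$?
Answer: $\frac{2}{5} \approx 0.4$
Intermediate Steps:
$o{\left(r,y \right)} = 25 + r + y$ ($o{\left(r,y \right)} = -4 + \left(\left(r + y\right) + 29\right) = -4 + \left(29 + r + y\right) = 25 + r + y$)
$F{\left(u \right)} = \frac{u}{2}$
$\frac{1}{F{\left(o{\left(-6,-14 \right)} \right)}} = \frac{1}{\frac{1}{2} \left(25 - 6 - 14\right)} = \frac{1}{\frac{1}{2} \cdot 5} = \frac{1}{\frac{5}{2}} = \frac{2}{5}$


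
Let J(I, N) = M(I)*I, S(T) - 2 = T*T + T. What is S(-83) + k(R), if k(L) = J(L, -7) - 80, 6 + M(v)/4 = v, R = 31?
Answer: 9828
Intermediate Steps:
M(v) = -24 + 4*v
S(T) = 2 + T + T² (S(T) = 2 + (T*T + T) = 2 + (T² + T) = 2 + (T + T²) = 2 + T + T²)
J(I, N) = I*(-24 + 4*I) (J(I, N) = (-24 + 4*I)*I = I*(-24 + 4*I))
k(L) = -80 + 4*L*(-6 + L) (k(L) = 4*L*(-6 + L) - 80 = -80 + 4*L*(-6 + L))
S(-83) + k(R) = (2 - 83 + (-83)²) + (-80 + 4*31*(-6 + 31)) = (2 - 83 + 6889) + (-80 + 4*31*25) = 6808 + (-80 + 3100) = 6808 + 3020 = 9828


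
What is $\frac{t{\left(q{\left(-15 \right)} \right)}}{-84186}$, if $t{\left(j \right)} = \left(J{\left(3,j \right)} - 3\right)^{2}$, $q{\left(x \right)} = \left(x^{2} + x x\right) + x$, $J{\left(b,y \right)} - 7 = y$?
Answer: $- \frac{192721}{84186} \approx -2.2892$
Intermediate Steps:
$J{\left(b,y \right)} = 7 + y$
$q{\left(x \right)} = x + 2 x^{2}$ ($q{\left(x \right)} = \left(x^{2} + x^{2}\right) + x = 2 x^{2} + x = x + 2 x^{2}$)
$t{\left(j \right)} = \left(4 + j\right)^{2}$ ($t{\left(j \right)} = \left(\left(7 + j\right) - 3\right)^{2} = \left(4 + j\right)^{2}$)
$\frac{t{\left(q{\left(-15 \right)} \right)}}{-84186} = \frac{\left(4 - 15 \left(1 + 2 \left(-15\right)\right)\right)^{2}}{-84186} = \left(4 - 15 \left(1 - 30\right)\right)^{2} \left(- \frac{1}{84186}\right) = \left(4 - -435\right)^{2} \left(- \frac{1}{84186}\right) = \left(4 + 435\right)^{2} \left(- \frac{1}{84186}\right) = 439^{2} \left(- \frac{1}{84186}\right) = 192721 \left(- \frac{1}{84186}\right) = - \frac{192721}{84186}$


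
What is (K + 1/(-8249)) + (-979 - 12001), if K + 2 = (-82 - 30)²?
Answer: -3613063/8249 ≈ -438.00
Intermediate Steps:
K = 12542 (K = -2 + (-82 - 30)² = -2 + (-112)² = -2 + 12544 = 12542)
(K + 1/(-8249)) + (-979 - 12001) = (12542 + 1/(-8249)) + (-979 - 12001) = (12542 - 1/8249) - 12980 = 103458957/8249 - 12980 = -3613063/8249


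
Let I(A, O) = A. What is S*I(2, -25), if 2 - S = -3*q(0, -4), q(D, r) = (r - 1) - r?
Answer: -2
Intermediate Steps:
q(D, r) = -1 (q(D, r) = (-1 + r) - r = -1)
S = -1 (S = 2 - (-3)*(-1) = 2 - 1*3 = 2 - 3 = -1)
S*I(2, -25) = -1*2 = -2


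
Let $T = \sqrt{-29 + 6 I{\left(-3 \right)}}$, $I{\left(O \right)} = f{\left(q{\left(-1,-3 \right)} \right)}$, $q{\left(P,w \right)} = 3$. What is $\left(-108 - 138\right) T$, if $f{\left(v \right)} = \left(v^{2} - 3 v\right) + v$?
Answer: $- 246 i \sqrt{11} \approx - 815.89 i$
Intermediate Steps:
$f{\left(v \right)} = v^{2} - 2 v$
$I{\left(O \right)} = 3$ ($I{\left(O \right)} = 3 \left(-2 + 3\right) = 3 \cdot 1 = 3$)
$T = i \sqrt{11}$ ($T = \sqrt{-29 + 6 \cdot 3} = \sqrt{-29 + 18} = \sqrt{-11} = i \sqrt{11} \approx 3.3166 i$)
$\left(-108 - 138\right) T = \left(-108 - 138\right) i \sqrt{11} = - 246 i \sqrt{11}$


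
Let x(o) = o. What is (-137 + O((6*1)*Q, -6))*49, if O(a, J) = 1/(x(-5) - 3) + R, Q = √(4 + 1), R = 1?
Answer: -53361/8 ≈ -6670.1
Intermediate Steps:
Q = √5 ≈ 2.2361
O(a, J) = 7/8 (O(a, J) = 1/(-5 - 3) + 1 = 1/(-8) + 1 = -⅛ + 1 = 7/8)
(-137 + O((6*1)*Q, -6))*49 = (-137 + 7/8)*49 = -1089/8*49 = -53361/8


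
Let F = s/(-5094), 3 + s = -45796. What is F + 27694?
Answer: 141119035/5094 ≈ 27703.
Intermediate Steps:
s = -45799 (s = -3 - 45796 = -45799)
F = 45799/5094 (F = -45799/(-5094) = -45799*(-1/5094) = 45799/5094 ≈ 8.9908)
F + 27694 = 45799/5094 + 27694 = 141119035/5094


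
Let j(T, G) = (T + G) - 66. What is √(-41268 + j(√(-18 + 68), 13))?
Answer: √(-41321 + 5*√2) ≈ 203.26*I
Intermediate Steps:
j(T, G) = -66 + G + T (j(T, G) = (G + T) - 66 = -66 + G + T)
√(-41268 + j(√(-18 + 68), 13)) = √(-41268 + (-66 + 13 + √(-18 + 68))) = √(-41268 + (-66 + 13 + √50)) = √(-41268 + (-66 + 13 + 5*√2)) = √(-41268 + (-53 + 5*√2)) = √(-41321 + 5*√2)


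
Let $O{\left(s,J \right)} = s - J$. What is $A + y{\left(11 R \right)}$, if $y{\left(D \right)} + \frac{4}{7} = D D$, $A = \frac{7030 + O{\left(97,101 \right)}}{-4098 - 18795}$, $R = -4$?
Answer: $\frac{103368394}{53417} \approx 1935.1$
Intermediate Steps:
$A = - \frac{2342}{7631}$ ($A = \frac{7030 + \left(97 - 101\right)}{-4098 - 18795} = \frac{7030 + \left(97 - 101\right)}{-22893} = \left(7030 - 4\right) \left(- \frac{1}{22893}\right) = 7026 \left(- \frac{1}{22893}\right) = - \frac{2342}{7631} \approx -0.30691$)
$y{\left(D \right)} = - \frac{4}{7} + D^{2}$ ($y{\left(D \right)} = - \frac{4}{7} + D D = - \frac{4}{7} + D^{2}$)
$A + y{\left(11 R \right)} = - \frac{2342}{7631} - \left(\frac{4}{7} - \left(11 \left(-4\right)\right)^{2}\right) = - \frac{2342}{7631} - \left(\frac{4}{7} - \left(-44\right)^{2}\right) = - \frac{2342}{7631} + \left(- \frac{4}{7} + 1936\right) = - \frac{2342}{7631} + \frac{13548}{7} = \frac{103368394}{53417}$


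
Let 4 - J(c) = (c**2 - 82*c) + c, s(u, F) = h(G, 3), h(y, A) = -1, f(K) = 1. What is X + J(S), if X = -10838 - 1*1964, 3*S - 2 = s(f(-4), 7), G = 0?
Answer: -114940/9 ≈ -12771.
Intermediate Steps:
s(u, F) = -1
S = 1/3 (S = 2/3 + (1/3)*(-1) = 2/3 - 1/3 = 1/3 ≈ 0.33333)
J(c) = 4 - c**2 + 81*c (J(c) = 4 - ((c**2 - 82*c) + c) = 4 - (c**2 - 81*c) = 4 + (-c**2 + 81*c) = 4 - c**2 + 81*c)
X = -12802 (X = -10838 - 1964 = -12802)
X + J(S) = -12802 + (4 - (1/3)**2 + 81*(1/3)) = -12802 + (4 - 1*1/9 + 27) = -12802 + (4 - 1/9 + 27) = -12802 + 278/9 = -114940/9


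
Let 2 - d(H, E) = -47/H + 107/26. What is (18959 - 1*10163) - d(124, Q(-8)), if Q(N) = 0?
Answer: 14181951/1612 ≈ 8797.7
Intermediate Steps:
d(H, E) = -55/26 + 47/H (d(H, E) = 2 - (-47/H + 107/26) = 2 - (107/26 - 47/H) = 2 + (-107/26 + 47/H) = -55/26 + 47/H)
(18959 - 1*10163) - d(124, Q(-8)) = (18959 - 1*10163) - (-55/26 + 47/124) = (18959 - 10163) - (-55/26 + 47*(1/124)) = 8796 - (-55/26 + 47/124) = 8796 - 1*(-2799/1612) = 8796 + 2799/1612 = 14181951/1612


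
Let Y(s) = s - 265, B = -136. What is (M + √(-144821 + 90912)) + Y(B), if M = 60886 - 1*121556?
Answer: -61071 + I*√53909 ≈ -61071.0 + 232.18*I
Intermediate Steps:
Y(s) = -265 + s
M = -60670 (M = 60886 - 121556 = -60670)
(M + √(-144821 + 90912)) + Y(B) = (-60670 + √(-144821 + 90912)) + (-265 - 136) = (-60670 + √(-53909)) - 401 = (-60670 + I*√53909) - 401 = -61071 + I*√53909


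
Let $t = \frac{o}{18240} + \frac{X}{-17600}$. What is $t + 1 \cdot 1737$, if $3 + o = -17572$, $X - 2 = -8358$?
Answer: $\frac{91687793}{52800} \approx 1736.5$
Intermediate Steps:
$X = -8356$ ($X = 2 - 8358 = -8356$)
$o = -17575$ ($o = -3 - 17572 = -17575$)
$t = - \frac{25807}{52800}$ ($t = - \frac{17575}{18240} - \frac{8356}{-17600} = \left(-17575\right) \frac{1}{18240} - - \frac{2089}{4400} = - \frac{185}{192} + \frac{2089}{4400} = - \frac{25807}{52800} \approx -0.48877$)
$t + 1 \cdot 1737 = - \frac{25807}{52800} + 1 \cdot 1737 = - \frac{25807}{52800} + 1737 = \frac{91687793}{52800}$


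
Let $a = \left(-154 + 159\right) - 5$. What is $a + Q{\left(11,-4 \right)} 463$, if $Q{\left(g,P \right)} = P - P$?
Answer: $0$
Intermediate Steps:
$Q{\left(g,P \right)} = 0$
$a = 0$ ($a = 5 - 5 = 0$)
$a + Q{\left(11,-4 \right)} 463 = 0 + 0 \cdot 463 = 0 + 0 = 0$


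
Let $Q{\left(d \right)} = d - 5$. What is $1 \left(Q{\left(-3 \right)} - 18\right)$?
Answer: $-26$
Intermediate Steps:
$Q{\left(d \right)} = -5 + d$
$1 \left(Q{\left(-3 \right)} - 18\right) = 1 \left(\left(-5 - 3\right) - 18\right) = 1 \left(-8 - 18\right) = 1 \left(-26\right) = -26$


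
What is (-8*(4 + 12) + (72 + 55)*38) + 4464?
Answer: 9162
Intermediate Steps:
(-8*(4 + 12) + (72 + 55)*38) + 4464 = (-8*16 + 127*38) + 4464 = (-128 + 4826) + 4464 = 4698 + 4464 = 9162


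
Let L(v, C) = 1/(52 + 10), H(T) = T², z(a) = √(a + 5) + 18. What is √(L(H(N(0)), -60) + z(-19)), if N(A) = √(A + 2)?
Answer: √(69254 + 3844*I*√14)/62 ≈ 4.2671 + 0.43843*I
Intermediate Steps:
z(a) = 18 + √(5 + a) (z(a) = √(5 + a) + 18 = 18 + √(5 + a))
N(A) = √(2 + A)
L(v, C) = 1/62
√(L(H(N(0)), -60) + z(-19)) = √(1/62 + (18 + √(5 - 19))) = √(1/62 + (18 + √(-14))) = √(1/62 + (18 + I*√14)) = √(1117/62 + I*√14)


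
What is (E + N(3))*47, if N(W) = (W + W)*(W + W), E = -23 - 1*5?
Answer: 376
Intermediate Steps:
E = -28 (E = -23 - 5 = -28)
N(W) = 4*W² (N(W) = (2*W)*(2*W) = 4*W²)
(E + N(3))*47 = (-28 + 4*3²)*47 = (-28 + 4*9)*47 = (-28 + 36)*47 = 8*47 = 376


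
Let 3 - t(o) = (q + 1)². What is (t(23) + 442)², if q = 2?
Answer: 190096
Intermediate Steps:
t(o) = -6 (t(o) = 3 - (2 + 1)² = 3 - 1*3² = 3 - 1*9 = 3 - 9 = -6)
(t(23) + 442)² = (-6 + 442)² = 436² = 190096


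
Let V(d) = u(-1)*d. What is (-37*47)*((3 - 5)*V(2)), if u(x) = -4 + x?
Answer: -34780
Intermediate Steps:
V(d) = -5*d (V(d) = (-4 - 1)*d = -5*d)
(-37*47)*((3 - 5)*V(2)) = (-37*47)*((3 - 5)*(-5*2)) = -(-3478)*(-10) = -1739*20 = -34780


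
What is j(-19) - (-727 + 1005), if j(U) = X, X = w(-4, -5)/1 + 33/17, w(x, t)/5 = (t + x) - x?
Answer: -5118/17 ≈ -301.06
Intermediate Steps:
w(x, t) = 5*t (w(x, t) = 5*((t + x) - x) = 5*t)
X = -392/17 (X = (5*(-5))/1 + 33/17 = -25*1 + 33*(1/17) = -25 + 33/17 = -392/17 ≈ -23.059)
j(U) = -392/17
j(-19) - (-727 + 1005) = -392/17 - (-727 + 1005) = -392/17 - 1*278 = -392/17 - 278 = -5118/17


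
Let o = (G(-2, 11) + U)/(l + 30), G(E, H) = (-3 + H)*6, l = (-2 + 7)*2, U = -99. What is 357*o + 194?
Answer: -10447/40 ≈ -261.17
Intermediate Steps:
l = 10 (l = 5*2 = 10)
G(E, H) = -18 + 6*H
o = -51/40 (o = ((-18 + 6*11) - 99)/(10 + 30) = ((-18 + 66) - 99)/40 = (48 - 99)*(1/40) = -51*1/40 = -51/40 ≈ -1.2750)
357*o + 194 = 357*(-51/40) + 194 = -18207/40 + 194 = -10447/40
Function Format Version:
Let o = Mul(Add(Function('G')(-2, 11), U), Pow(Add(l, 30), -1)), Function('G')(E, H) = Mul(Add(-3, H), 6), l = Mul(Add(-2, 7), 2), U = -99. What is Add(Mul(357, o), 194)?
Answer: Rational(-10447, 40) ≈ -261.17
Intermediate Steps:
l = 10 (l = Mul(5, 2) = 10)
Function('G')(E, H) = Add(-18, Mul(6, H))
o = Rational(-51, 40) (o = Mul(Add(Add(-18, Mul(6, 11)), -99), Pow(Add(10, 30), -1)) = Mul(Add(Add(-18, 66), -99), Pow(40, -1)) = Mul(Add(48, -99), Rational(1, 40)) = Mul(-51, Rational(1, 40)) = Rational(-51, 40) ≈ -1.2750)
Add(Mul(357, o), 194) = Add(Mul(357, Rational(-51, 40)), 194) = Add(Rational(-18207, 40), 194) = Rational(-10447, 40)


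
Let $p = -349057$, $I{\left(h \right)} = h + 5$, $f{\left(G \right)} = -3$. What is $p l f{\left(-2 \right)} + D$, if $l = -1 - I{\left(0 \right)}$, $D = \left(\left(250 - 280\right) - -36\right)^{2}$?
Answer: $-6282990$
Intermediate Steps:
$I{\left(h \right)} = 5 + h$
$D = 36$ ($D = \left(\left(250 - 280\right) + 36\right)^{2} = \left(-30 + 36\right)^{2} = 6^{2} = 36$)
$l = -6$ ($l = -1 - \left(5 + 0\right) = -1 - 5 = -6$)
$p l f{\left(-2 \right)} + D = - 349057 \left(\left(-6\right) \left(-3\right)\right) + 36 = \left(-349057\right) 18 + 36 = -6283026 + 36 = -6282990$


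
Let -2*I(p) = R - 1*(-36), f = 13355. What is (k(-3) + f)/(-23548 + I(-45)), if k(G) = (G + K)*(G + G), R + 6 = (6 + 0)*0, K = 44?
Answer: -13109/23563 ≈ -0.55634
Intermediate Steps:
R = -6 (R = -6 + (6 + 0)*0 = -6 + 6*0 = -6 + 0 = -6)
k(G) = 2*G*(44 + G) (k(G) = (G + 44)*(G + G) = (44 + G)*(2*G) = 2*G*(44 + G))
I(p) = -15 (I(p) = -(-6 - 1*(-36))/2 = -(-6 + 36)/2 = -½*30 = -15)
(k(-3) + f)/(-23548 + I(-45)) = (2*(-3)*(44 - 3) + 13355)/(-23548 - 15) = (2*(-3)*41 + 13355)/(-23563) = (-246 + 13355)*(-1/23563) = 13109*(-1/23563) = -13109/23563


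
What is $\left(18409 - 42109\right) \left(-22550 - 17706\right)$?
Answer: $954067200$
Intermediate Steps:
$\left(18409 - 42109\right) \left(-22550 - 17706\right) = \left(-23700\right) \left(-40256\right) = 954067200$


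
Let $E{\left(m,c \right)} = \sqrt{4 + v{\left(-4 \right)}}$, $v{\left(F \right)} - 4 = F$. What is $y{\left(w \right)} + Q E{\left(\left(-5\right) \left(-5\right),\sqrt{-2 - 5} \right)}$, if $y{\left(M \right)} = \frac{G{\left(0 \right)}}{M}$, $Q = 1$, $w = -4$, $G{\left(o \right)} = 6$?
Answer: $\frac{1}{2} \approx 0.5$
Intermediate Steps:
$v{\left(F \right)} = 4 + F$
$y{\left(M \right)} = \frac{6}{M}$
$E{\left(m,c \right)} = 2$ ($E{\left(m,c \right)} = \sqrt{4 + \left(4 - 4\right)} = \sqrt{4 + 0} = \sqrt{4} = 2$)
$y{\left(w \right)} + Q E{\left(\left(-5\right) \left(-5\right),\sqrt{-2 - 5} \right)} = \frac{6}{-4} + 1 \cdot 2 = 6 \left(- \frac{1}{4}\right) + 2 = - \frac{3}{2} + 2 = \frac{1}{2}$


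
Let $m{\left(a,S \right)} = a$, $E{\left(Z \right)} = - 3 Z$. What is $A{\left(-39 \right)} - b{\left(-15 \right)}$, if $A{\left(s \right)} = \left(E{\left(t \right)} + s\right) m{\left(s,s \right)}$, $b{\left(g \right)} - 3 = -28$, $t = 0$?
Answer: $1546$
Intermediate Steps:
$b{\left(g \right)} = -25$ ($b{\left(g \right)} = 3 - 28 = -25$)
$A{\left(s \right)} = s^{2}$ ($A{\left(s \right)} = \left(\left(-3\right) 0 + s\right) s = \left(0 + s\right) s = s s = s^{2}$)
$A{\left(-39 \right)} - b{\left(-15 \right)} = \left(-39\right)^{2} - -25 = 1521 + 25 = 1546$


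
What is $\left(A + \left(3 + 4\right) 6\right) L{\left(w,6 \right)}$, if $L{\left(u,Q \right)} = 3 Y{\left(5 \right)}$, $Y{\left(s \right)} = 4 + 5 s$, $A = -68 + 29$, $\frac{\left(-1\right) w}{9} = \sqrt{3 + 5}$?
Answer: $261$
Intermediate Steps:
$w = - 18 \sqrt{2}$ ($w = - 9 \sqrt{3 + 5} = - 9 \sqrt{8} = - 9 \cdot 2 \sqrt{2} = - 18 \sqrt{2} \approx -25.456$)
$A = -39$
$L{\left(u,Q \right)} = 87$ ($L{\left(u,Q \right)} = 3 \left(4 + 5 \cdot 5\right) = 3 \left(4 + 25\right) = 3 \cdot 29 = 87$)
$\left(A + \left(3 + 4\right) 6\right) L{\left(w,6 \right)} = \left(-39 + \left(3 + 4\right) 6\right) 87 = \left(-39 + 7 \cdot 6\right) 87 = \left(-39 + 42\right) 87 = 3 \cdot 87 = 261$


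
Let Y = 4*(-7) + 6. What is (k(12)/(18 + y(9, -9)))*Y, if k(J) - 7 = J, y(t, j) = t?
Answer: -418/27 ≈ -15.481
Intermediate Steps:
k(J) = 7 + J
Y = -22 (Y = -28 + 6 = -22)
(k(12)/(18 + y(9, -9)))*Y = ((7 + 12)/(18 + 9))*(-22) = (19/27)*(-22) = -418/27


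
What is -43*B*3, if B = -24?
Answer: 3096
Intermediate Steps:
-43*B*3 = -43*(-24)*3 = 1032*3 = 3096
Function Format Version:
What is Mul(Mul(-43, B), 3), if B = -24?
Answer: 3096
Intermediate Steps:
Mul(Mul(-43, B), 3) = Mul(Mul(-43, -24), 3) = Mul(1032, 3) = 3096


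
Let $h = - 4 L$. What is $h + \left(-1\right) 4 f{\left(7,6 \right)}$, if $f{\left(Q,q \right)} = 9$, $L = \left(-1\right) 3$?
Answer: $-24$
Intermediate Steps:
$L = -3$
$h = 12$ ($h = \left(-4\right) \left(-3\right) = 12$)
$h + \left(-1\right) 4 f{\left(7,6 \right)} = 12 + \left(-1\right) 4 \cdot 9 = 12 - 36 = -24$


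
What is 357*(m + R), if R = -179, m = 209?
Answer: 10710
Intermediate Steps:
357*(m + R) = 357*(209 - 179) = 357*30 = 10710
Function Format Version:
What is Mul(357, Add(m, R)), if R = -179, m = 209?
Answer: 10710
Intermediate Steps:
Mul(357, Add(m, R)) = Mul(357, Add(209, -179)) = Mul(357, 30) = 10710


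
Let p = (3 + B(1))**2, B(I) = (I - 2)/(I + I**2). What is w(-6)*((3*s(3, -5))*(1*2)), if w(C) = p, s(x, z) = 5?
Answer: 375/2 ≈ 187.50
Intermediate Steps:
B(I) = (-2 + I)/(I + I**2)
p = 25/4 (p = (3 + (-2 + 1)/(1*(1 + 1)))**2 = (3 + 1*(-1)/2)**2 = (3 + 1*(1/2)*(-1))**2 = (3 - 1/2)**2 = (5/2)**2 = 25/4 ≈ 6.2500)
w(C) = 25/4
w(-6)*((3*s(3, -5))*(1*2)) = 25*((3*5)*(1*2))/4 = 25*(15*2)/4 = (25/4)*30 = 375/2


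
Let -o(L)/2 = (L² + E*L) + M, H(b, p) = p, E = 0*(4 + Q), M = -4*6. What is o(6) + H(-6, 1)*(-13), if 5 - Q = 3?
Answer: -37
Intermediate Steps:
Q = 2 (Q = 5 - 1*3 = 5 - 3 = 2)
M = -24
E = 0 (E = 0*(4 + 2) = 0*6 = 0)
o(L) = 48 - 2*L² (o(L) = -2*((L² + 0*L) - 24) = -2*((L² + 0) - 24) = -2*(L² - 24) = -2*(-24 + L²) = 48 - 2*L²)
o(6) + H(-6, 1)*(-13) = (48 - 2*6²) + 1*(-13) = (48 - 2*36) - 13 = (48 - 72) - 13 = -24 - 13 = -37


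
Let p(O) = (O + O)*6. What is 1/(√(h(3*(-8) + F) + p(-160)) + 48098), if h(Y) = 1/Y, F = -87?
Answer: 5338878/256789567165 - I*√23656431/256789567165 ≈ 2.0791e-5 - 1.8941e-8*I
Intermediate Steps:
p(O) = 12*O (p(O) = (2*O)*6 = 12*O)
1/(√(h(3*(-8) + F) + p(-160)) + 48098) = 1/(√(1/(3*(-8) - 87) + 12*(-160)) + 48098) = 1/(√(1/(-24 - 87) - 1920) + 48098) = 1/(√(1/(-111) - 1920) + 48098) = 1/(√(-1/111 - 1920) + 48098) = 1/(√(-213121/111) + 48098) = 1/(I*√23656431/111 + 48098) = 1/(48098 + I*√23656431/111)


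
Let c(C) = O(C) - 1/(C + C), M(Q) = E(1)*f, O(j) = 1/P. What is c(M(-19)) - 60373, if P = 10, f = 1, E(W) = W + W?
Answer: -1207463/20 ≈ -60373.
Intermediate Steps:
E(W) = 2*W
O(j) = ⅒ (O(j) = 1/10 = ⅒)
M(Q) = 2 (M(Q) = (2*1)*1 = 2*1 = 2)
c(C) = ⅒ - 1/(2*C) (c(C) = ⅒ - 1/(C + C) = ⅒ - 1/(2*C))
c(M(-19)) - 60373 = (⅒)*(-5 + 2)/2 - 60373 = (⅒)*(½)*(-3) - 60373 = -3/20 - 60373 = -1207463/20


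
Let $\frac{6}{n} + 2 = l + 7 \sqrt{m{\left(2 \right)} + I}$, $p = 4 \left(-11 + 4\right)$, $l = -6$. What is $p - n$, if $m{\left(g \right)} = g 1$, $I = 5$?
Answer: $- \frac{2620}{93} - \frac{14 \sqrt{7}}{93} \approx -28.57$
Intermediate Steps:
$m{\left(g \right)} = g$
$p = -28$ ($p = 4 \left(-7\right) = -28$)
$n = \frac{6}{-8 + 7 \sqrt{7}}$ ($n = \frac{6}{-2 - \left(6 - 7 \sqrt{2 + 5}\right)} = \frac{6}{-2 - \left(6 - 7 \sqrt{7}\right)} = \frac{6}{-8 + 7 \sqrt{7}} \approx 0.57033$)
$p - n = -28 - \left(\frac{16}{93} + \frac{14 \sqrt{7}}{93}\right) = - \frac{2620}{93} - \frac{14 \sqrt{7}}{93}$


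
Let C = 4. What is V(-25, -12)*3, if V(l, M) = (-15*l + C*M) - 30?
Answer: 891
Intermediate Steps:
V(l, M) = -30 - 15*l + 4*M (V(l, M) = (-15*l + 4*M) - 30 = -30 - 15*l + 4*M)
V(-25, -12)*3 = (-30 - 15*(-25) + 4*(-12))*3 = (-30 + 375 - 48)*3 = 297*3 = 891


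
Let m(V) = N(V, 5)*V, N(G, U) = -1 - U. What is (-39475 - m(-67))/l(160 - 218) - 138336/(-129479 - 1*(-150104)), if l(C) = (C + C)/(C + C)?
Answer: -24927317/625 ≈ -39884.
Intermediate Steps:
m(V) = -6*V (m(V) = (-1 - 1*5)*V = (-1 - 5)*V = -6*V)
l(C) = 1 (l(C) = (2*C)/((2*C)) = (2*C)*(1/(2*C)) = 1)
(-39475 - m(-67))/l(160 - 218) - 138336/(-129479 - 1*(-150104)) = (-39475 - (-6)*(-67))/1 - 138336/(-129479 - 1*(-150104)) = (-39475 - 1*402)*1 - 138336/(-129479 + 150104) = (-39475 - 402)*1 - 138336/20625 = -39877*1 - 138336*1/20625 = -39877 - 4192/625 = -24927317/625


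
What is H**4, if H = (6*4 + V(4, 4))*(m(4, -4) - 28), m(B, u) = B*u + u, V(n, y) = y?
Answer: 3262849744896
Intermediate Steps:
m(B, u) = u + B*u
H = -1344 (H = (6*4 + 4)*(-4*(1 + 4) - 28) = (24 + 4)*(-4*5 - 28) = 28*(-20 - 28) = 28*(-48) = -1344)
H**4 = (-1344)**4 = 3262849744896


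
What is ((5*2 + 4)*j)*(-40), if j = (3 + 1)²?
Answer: -8960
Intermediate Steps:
j = 16 (j = 4² = 16)
((5*2 + 4)*j)*(-40) = ((5*2 + 4)*16)*(-40) = ((10 + 4)*16)*(-40) = (14*16)*(-40) = 224*(-40) = -8960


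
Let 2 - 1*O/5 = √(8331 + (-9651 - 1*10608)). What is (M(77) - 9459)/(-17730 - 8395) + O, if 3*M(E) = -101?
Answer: 812228/78375 - 10*I*√2982 ≈ 10.363 - 546.08*I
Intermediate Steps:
M(E) = -101/3 (M(E) = (⅓)*(-101) = -101/3)
O = 10 - 10*I*√2982 (O = 10 - 5*√(8331 + (-9651 - 1*10608)) = 10 - 5*√(8331 + (-9651 - 10608)) = 10 - 5*√(8331 - 20259) = 10 - 10*I*√2982 ≈ 10.0 - 546.08*I)
(M(77) - 9459)/(-17730 - 8395) + O = (-101/3 - 9459)/(-17730 - 8395) + (10 - 10*I*√2982) = -28478/3/(-26125) + (10 - 10*I*√2982) = -28478/3*(-1/26125) + (10 - 10*I*√2982) = 28478/78375 + (10 - 10*I*√2982) = 812228/78375 - 10*I*√2982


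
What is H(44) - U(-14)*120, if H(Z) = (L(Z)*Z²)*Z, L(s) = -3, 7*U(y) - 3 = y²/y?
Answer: -1787544/7 ≈ -2.5536e+5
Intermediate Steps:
U(y) = 3/7 + y/7 (U(y) = 3/7 + (y²/y)/7 = 3/7 + y/7)
H(Z) = -3*Z³ (H(Z) = (-3*Z²)*Z = -3*Z³)
H(44) - U(-14)*120 = -3*44³ - (3/7 + (⅐)*(-14))*120 = -3*85184 - (3/7 - 2)*120 = -255552 - (-11)*120/7 = -255552 - 1*(-1320/7) = -255552 + 1320/7 = -1787544/7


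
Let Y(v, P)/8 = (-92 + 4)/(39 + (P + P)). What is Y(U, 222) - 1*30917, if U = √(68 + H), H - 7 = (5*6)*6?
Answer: -14933615/483 ≈ -30918.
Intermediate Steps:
H = 187 (H = 7 + (5*6)*6 = 7 + 30*6 = 7 + 180 = 187)
U = √255 (U = √(68 + 187) = √255 ≈ 15.969)
Y(v, P) = -704/(39 + 2*P) (Y(v, P) = 8*((-92 + 4)/(39 + (P + P))) = 8*(-88/(39 + 2*P)) = -704/(39 + 2*P))
Y(U, 222) - 1*30917 = -704/(39 + 2*222) - 1*30917 = -704/(39 + 444) - 30917 = -704/483 - 30917 = -14933615/483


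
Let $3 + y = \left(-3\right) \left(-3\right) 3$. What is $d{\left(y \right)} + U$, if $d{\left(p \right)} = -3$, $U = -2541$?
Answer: $-2544$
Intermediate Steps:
$y = 24$ ($y = -3 + \left(-3\right) \left(-3\right) 3 = -3 + 9 \cdot 3 = -3 + 27 = 24$)
$d{\left(y \right)} + U = -3 - 2541 = -2544$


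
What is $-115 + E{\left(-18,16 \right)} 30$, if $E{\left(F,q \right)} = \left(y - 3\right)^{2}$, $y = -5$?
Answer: $1805$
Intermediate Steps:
$E{\left(F,q \right)} = 64$ ($E{\left(F,q \right)} = \left(-5 - 3\right)^{2} = \left(-8\right)^{2} = 64$)
$-115 + E{\left(-18,16 \right)} 30 = -115 + 64 \cdot 30 = -115 + 1920 = 1805$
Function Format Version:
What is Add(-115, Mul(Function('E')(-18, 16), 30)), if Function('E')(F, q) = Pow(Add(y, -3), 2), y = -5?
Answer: 1805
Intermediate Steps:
Function('E')(F, q) = 64 (Function('E')(F, q) = Pow(Add(-5, -3), 2) = Pow(-8, 2) = 64)
Add(-115, Mul(Function('E')(-18, 16), 30)) = Add(-115, Mul(64, 30)) = Add(-115, 1920) = 1805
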